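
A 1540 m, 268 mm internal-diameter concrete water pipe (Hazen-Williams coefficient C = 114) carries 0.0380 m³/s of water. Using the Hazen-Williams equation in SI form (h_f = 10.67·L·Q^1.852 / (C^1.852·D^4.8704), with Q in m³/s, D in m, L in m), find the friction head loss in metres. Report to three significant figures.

h_f = 10.67·1540·0.0380^1.852 / (114^1.852·0.268^4.8704) = 3.641 m

h_f ≈ 3.64 m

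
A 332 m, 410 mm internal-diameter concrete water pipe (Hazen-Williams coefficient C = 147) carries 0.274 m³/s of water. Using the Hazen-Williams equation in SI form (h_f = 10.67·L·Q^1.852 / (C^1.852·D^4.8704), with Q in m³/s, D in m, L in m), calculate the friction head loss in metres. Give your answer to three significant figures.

h_f ≈ 2.40 m

h_f = 10.67·332·0.274^1.852 / (147^1.852·0.410^4.8704) = 2.399 m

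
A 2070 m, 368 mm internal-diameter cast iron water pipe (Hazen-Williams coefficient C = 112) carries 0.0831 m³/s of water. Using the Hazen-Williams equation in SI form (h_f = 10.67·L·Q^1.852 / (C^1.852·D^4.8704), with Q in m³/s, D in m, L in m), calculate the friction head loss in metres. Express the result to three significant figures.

h_f = 10.67·2070·0.0831^1.852 / (112^1.852·0.368^4.8704) = 4.598 m

h_f ≈ 4.60 m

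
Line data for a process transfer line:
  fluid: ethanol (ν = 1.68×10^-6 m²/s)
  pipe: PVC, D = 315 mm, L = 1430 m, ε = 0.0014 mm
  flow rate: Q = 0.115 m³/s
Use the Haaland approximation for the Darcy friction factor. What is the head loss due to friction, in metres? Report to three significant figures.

V = 4Q/(πD²) = 4·0.115/(π·0.315²) = 1.476 m/s
Re = VD/ν = 1.476·0.315/1.68×10^-6 = 2.77×10^5 → turbulent
ε/D = 0.0014/315 = 4.44×10^-6
Haaland: f = 0.01460
h_f = f(L/D)V²/(2g) = 0.01460·(1430/0.315)·1.476²/(2·9.81) = 7.354 m

h_f ≈ 7.35 m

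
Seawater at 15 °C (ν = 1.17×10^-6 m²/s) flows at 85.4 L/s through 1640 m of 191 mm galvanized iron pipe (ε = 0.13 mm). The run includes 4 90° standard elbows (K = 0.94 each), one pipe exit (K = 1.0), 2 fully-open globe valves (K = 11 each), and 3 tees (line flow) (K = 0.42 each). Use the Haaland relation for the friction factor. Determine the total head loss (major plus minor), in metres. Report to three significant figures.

V = 4Q/(πD²) = 2.981 m/s; V²/2g = 0.4528 m
Re = 4.87×10^5, ε/D = 6.81×10^-4 → f = 0.01866 (Haaland)
Major: h_f = f(L/D)·V²/2g = 0.01866·8586·0.4528 = 72.53 m
Minor: ΣK = 28.0; h_m = ΣK·V²/2g = 12.69 m
Total H_L = 72.53 + 12.69 = 85.22 m

H_L ≈ 85.2 m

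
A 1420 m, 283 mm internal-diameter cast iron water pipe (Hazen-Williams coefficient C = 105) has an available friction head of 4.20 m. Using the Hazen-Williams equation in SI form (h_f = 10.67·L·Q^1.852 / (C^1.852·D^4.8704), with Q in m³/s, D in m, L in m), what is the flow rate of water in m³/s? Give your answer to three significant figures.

Q ≈ 0.0456 m³/s

Rearranging: Q = [h_f·C^1.852·D^4.8704 / (10.67·L)]^(1/1.852)
Q = [4.20·105^1.852·0.283^4.8704 / (10.67·1420)]^0.540 = 0.04558 m³/s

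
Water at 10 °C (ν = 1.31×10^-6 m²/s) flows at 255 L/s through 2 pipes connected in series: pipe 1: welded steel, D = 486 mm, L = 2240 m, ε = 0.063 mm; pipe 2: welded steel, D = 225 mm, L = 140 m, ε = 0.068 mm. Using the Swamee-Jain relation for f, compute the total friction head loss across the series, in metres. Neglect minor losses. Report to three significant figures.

Pipe 1: V = 1.375 m/s, Re = 5.10×10^5, ε/D = 1.30×10^-4, f = 0.01477, h_1 = f(L/D)V²/2g = 6.557 m
Pipe 2: V = 6.413 m/s, Re = 1.10×10^6, ε/D = 3.02×10^-4, f = 0.01571, h_2 = f(L/D)V²/2g = 20.50 m
Series → Q common, losses add: H = Σh = 27.05 m

H ≈ 27.1 m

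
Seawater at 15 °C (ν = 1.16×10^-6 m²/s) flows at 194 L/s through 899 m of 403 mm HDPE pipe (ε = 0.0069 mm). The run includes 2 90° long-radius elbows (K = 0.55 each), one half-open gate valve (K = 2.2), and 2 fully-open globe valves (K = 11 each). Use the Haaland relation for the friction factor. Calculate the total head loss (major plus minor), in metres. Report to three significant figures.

H_L ≈ 6.44 m

V = 4Q/(πD²) = 1.521 m/s; V²/2g = 0.1179 m
Re = 5.28×10^5, ε/D = 1.71×10^-5 → f = 0.01314 (Haaland)
Major: h_f = f(L/D)·V²/2g = 0.01314·2231·0.1179 = 3.457 m
Minor: ΣK = 25.3; h_m = ΣK·V²/2g = 2.983 m
Total H_L = 3.457 + 2.983 = 6.439 m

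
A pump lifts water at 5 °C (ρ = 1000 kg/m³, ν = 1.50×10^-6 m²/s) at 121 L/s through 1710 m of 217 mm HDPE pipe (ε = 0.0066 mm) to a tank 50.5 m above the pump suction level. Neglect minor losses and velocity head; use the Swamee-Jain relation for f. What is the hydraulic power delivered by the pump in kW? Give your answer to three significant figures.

P_hyd ≈ 130 kW

V = 4Q/(πD²) = 3.272 m/s; Re = 4.73×10^5; ε/D = 3.04×10^-5; f = 0.01368
h_f = f(L/D)V²/2g = 58.80 m
Total head H = z + h_f = 50.5 + 58.80 = 109.3 m
P_hyd = ρgQH = 1000·9.81·0.121·109.3 = 129.7 kW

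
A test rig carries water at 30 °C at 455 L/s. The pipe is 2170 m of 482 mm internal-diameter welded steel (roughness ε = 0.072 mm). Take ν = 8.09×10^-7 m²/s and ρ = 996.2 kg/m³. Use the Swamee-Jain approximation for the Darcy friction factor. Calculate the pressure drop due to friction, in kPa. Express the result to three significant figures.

V = 4Q/(πD²) = 4·0.455/(π·0.482²) = 2.494 m/s
Re = VD/ν = 2.494·0.482/8.09×10^-7 = 1.49×10^6 → turbulent
ε/D = 0.072/482 = 1.49×10^-4
Swamee-Jain: f = 0.01385
h_f = f(L/D)V²/(2g) = 0.01385·(2170/0.482)·2.494²/(2·9.81) = 19.76 m
Δp = ρg·h_f = 996.2·9.81·19.76 = 193.1 kPa

Δp ≈ 193 kPa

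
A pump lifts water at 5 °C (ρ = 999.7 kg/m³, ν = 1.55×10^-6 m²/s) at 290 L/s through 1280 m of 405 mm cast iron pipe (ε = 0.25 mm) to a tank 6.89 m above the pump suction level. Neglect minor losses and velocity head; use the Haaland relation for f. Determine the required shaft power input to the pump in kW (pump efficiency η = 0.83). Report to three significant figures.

V = 4Q/(πD²) = 2.251 m/s; Re = 5.88×10^5; ε/D = 6.17×10^-4; f = 0.01818
h_f = f(L/D)V²/2g = 14.84 m
Total head H = z + h_f = 6.89 + 14.84 = 21.73 m
P_hyd = ρgQH = 999.7·9.81·0.290·21.73 = 61.80 kW
P_shaft = P_hyd/η = 61.80/0.83 = 74.46 kW

P_shaft ≈ 74.5 kW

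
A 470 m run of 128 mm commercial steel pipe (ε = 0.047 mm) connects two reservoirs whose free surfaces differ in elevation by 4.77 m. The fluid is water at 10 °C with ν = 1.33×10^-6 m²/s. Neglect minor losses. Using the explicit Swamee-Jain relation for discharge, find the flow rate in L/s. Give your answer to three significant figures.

Q ≈ 14.7 L/s

Swamee-Jain (Type II): Q = -0.965·√(gD⁵h_f/L)·ln[ε/(3.7D) + √(3.17ν²L/(gD³h_f))]
√(gD⁵h_f/L) = √(9.81·0.128⁵·4.77/470) = 0.001850
ε/(3.7D) = 9.92×10^-5; √(3.17ν²L/(gD³h_f)) = 1.64×10^-4
Q = -0.965·0.001850·ln(2.631×10^-4) = 0.01471 m³/s
Check: V = 1.14 m/s, Re = 1.10×10^5, f = 0.01956, h_f = 4.78 m ≈ 4.77 m ✓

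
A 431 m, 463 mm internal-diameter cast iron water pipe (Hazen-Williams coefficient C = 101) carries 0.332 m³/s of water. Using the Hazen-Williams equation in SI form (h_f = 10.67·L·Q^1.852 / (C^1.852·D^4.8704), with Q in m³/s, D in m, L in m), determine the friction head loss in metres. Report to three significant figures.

h_f = 10.67·431·0.332^1.852 / (101^1.852·0.463^4.8704) = 4.927 m

h_f ≈ 4.93 m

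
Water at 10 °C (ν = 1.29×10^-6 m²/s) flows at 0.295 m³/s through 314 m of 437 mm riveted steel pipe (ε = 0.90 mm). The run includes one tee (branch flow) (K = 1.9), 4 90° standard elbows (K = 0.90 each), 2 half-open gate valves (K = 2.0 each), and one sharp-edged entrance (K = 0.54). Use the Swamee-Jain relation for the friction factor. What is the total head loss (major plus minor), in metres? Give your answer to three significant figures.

H_L ≈ 5.38 m

V = 4Q/(πD²) = 1.967 m/s; V²/2g = 0.1972 m
Re = 6.66×10^5, ε/D = 0.00206 → f = 0.02397 (Swamee-Jain)
Major: h_f = f(L/D)·V²/2g = 0.02397·718.5·0.1972 = 3.396 m
Minor: ΣK = 10.0; h_m = ΣK·V²/2g = 1.980 m
Total H_L = 3.396 + 1.980 = 5.376 m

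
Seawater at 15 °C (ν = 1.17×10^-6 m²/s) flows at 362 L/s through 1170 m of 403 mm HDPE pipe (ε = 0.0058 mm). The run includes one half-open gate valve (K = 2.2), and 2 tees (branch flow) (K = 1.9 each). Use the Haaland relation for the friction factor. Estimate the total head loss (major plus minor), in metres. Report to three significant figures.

V = 4Q/(πD²) = 2.838 m/s; V²/2g = 0.4105 m
Re = 9.78×10^5, ε/D = 1.44×10^-5 → f = 0.01189 (Haaland)
Major: h_f = f(L/D)·V²/2g = 0.01189·2903·0.4105 = 14.17 m
Minor: ΣK = 6.00; h_m = ΣK·V²/2g = 2.463 m
Total H_L = 14.17 + 2.463 = 16.64 m

H_L ≈ 16.6 m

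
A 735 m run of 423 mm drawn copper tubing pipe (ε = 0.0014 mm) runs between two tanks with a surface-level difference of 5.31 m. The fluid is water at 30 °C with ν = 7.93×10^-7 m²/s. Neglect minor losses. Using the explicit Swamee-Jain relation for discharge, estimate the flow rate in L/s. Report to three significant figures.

Swamee-Jain (Type II): Q = -0.965·√(gD⁵h_f/L)·ln[ε/(3.7D) + √(3.17ν²L/(gD³h_f))]
√(gD⁵h_f/L) = √(9.81·0.423⁵·5.31/735) = 0.03098
ε/(3.7D) = 8.95×10^-7; √(3.17ν²L/(gD³h_f)) = 1.93×10^-5
Q = -0.965·0.03098·ln(2.017×10^-5) = 0.3232 m³/s
Check: V = 2.30 m/s, Re = 1.23×10^6, f = 0.01131, h_f = 5.30 m ≈ 5.31 m ✓

Q ≈ 323 L/s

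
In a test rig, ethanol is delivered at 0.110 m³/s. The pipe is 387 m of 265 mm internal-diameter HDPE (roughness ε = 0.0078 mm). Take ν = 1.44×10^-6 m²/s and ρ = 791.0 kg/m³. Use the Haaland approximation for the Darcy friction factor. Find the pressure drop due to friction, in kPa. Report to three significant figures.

Δp ≈ 32.4 kPa

V = 4Q/(πD²) = 4·0.110/(π·0.265²) = 1.994 m/s
Re = VD/ν = 1.994·0.265/1.44×10^-6 = 3.67×10^5 → turbulent
ε/D = 0.0078/265 = 2.94×10^-5
Haaland: f = 0.01410
h_f = f(L/D)V²/(2g) = 0.01410·(387/0.265)·1.994²/(2·9.81) = 4.176 m
Δp = ρg·h_f = 791.0·9.81·4.176 = 32.40 kPa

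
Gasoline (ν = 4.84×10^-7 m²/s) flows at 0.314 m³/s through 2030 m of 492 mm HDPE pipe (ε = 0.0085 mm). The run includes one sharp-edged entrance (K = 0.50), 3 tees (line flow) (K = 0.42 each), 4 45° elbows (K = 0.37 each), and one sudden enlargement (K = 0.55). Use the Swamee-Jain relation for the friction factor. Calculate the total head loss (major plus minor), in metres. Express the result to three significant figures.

H_L ≈ 6.96 m

V = 4Q/(πD²) = 1.652 m/s; V²/2g = 0.1390 m
Re = 1.68×10^6, ε/D = 1.73×10^-5 → f = 0.01122 (Swamee-Jain)
Major: h_f = f(L/D)·V²/2g = 0.01122·4126·0.1390 = 6.434 m
Minor: ΣK = 3.79; h_m = ΣK·V²/2g = 0.5269 m
Total H_L = 6.434 + 0.5269 = 6.961 m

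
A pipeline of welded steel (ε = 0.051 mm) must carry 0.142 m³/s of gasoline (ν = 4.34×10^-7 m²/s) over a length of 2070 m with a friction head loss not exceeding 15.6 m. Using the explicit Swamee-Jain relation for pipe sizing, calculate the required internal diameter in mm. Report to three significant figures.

Swamee-Jain (Type III): D = 0.66·[ε^1.25·(LQ²/(gh_f))^4.75 + ν·Q^9.4·(L/(gh_f))^5.2]^0.04
LQ²/(gh_f) = 0.2727; L/(gh_f) = 13.53
Term 1 = ε^1.25·(…)^4.75 = 9.00×10^-9; Term 2 = ν·Q^9.4·(…)^5.2 = 3.56×10^-9
D = 0.66·(9.00×10^-9 + 3.56×10^-9)^0.04 = 0.3188 m = 319 mm
Check: V = 1.78 m/s, Re = 1.31×10^6, f = 0.01408, h_f = 14.8 m ≈ 15.6 m ✓

D ≈ 319 mm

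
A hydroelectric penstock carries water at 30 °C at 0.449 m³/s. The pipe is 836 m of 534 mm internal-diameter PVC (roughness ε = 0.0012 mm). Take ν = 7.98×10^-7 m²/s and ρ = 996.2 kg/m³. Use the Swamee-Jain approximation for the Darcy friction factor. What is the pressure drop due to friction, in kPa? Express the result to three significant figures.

V = 4Q/(πD²) = 4·0.449/(π·0.534²) = 2.005 m/s
Re = VD/ν = 2.005·0.534/7.98×10^-7 = 1.34×10^6 → turbulent
ε/D = 0.0012/534 = 2.25×10^-6
Swamee-Jain: f = 0.01112
h_f = f(L/D)V²/(2g) = 0.01112·(836/0.534)·2.005²/(2·9.81) = 3.567 m
Δp = ρg·h_f = 996.2·9.81·3.567 = 34.86 kPa

Δp ≈ 34.9 kPa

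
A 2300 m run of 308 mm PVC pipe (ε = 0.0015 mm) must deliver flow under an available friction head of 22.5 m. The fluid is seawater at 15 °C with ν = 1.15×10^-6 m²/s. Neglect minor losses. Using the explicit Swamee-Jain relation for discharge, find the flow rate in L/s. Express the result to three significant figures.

Swamee-Jain (Type II): Q = -0.965·√(gD⁵h_f/L)·ln[ε/(3.7D) + √(3.17ν²L/(gD³h_f))]
√(gD⁵h_f/L) = √(9.81·0.308⁵·22.5/2300) = 0.01631
ε/(3.7D) = 1.32×10^-6; √(3.17ν²L/(gD³h_f)) = 3.87×10^-5
Q = -0.965·0.01631·ln(3.998×10^-5) = 0.1594 m³/s
Check: V = 2.14 m/s, Re = 5.73×10^5, f = 0.01286, h_f = 22.4 m ≈ 22.5 m ✓

Q ≈ 159 L/s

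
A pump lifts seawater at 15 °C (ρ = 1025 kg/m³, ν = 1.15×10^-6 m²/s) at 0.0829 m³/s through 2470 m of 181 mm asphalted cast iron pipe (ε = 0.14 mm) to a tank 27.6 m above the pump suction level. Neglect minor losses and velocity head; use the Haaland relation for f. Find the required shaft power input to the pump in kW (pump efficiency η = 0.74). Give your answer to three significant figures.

V = 4Q/(πD²) = 3.222 m/s; Re = 5.07×10^5; ε/D = 7.73×10^-4; f = 0.01912
h_f = f(L/D)V²/2g = 138.0 m
Total head H = z + h_f = 27.6 + 138.0 = 165.6 m
P_hyd = ρgQH = 1025·9.81·0.0829·165.6 = 138.1 kW
P_shaft = P_hyd/η = 138.1/0.74 = 186.6 kW

P_shaft ≈ 187 kW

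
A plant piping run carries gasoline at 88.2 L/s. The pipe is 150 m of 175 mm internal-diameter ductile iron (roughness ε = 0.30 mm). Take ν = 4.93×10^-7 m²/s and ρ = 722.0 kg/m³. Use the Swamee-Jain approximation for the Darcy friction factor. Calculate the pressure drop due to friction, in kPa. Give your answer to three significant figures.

Δp ≈ 94.5 kPa

V = 4Q/(πD²) = 4·0.0882/(π·0.175²) = 3.667 m/s
Re = VD/ν = 3.667·0.175/4.93×10^-7 = 1.30×10^6 → turbulent
ε/D = 0.30/175 = 0.00171
Swamee-Jain: f = 0.02271
h_f = f(L/D)V²/(2g) = 0.02271·(150/0.175)·3.667²/(2·9.81) = 13.34 m
Δp = ρg·h_f = 722.0·9.81·13.34 = 94.51 kPa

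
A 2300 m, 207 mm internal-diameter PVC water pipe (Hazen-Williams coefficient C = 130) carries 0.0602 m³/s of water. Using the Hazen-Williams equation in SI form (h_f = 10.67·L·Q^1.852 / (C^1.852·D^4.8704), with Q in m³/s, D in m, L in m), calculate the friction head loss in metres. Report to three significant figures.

h_f = 10.67·2300·0.0602^1.852 / (130^1.852·0.207^4.8704) = 35.17 m

h_f ≈ 35.2 m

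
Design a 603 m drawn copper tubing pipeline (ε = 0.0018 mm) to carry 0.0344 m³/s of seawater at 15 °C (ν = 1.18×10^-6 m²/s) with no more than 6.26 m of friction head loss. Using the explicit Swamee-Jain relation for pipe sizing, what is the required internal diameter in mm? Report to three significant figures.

D ≈ 173 mm

Swamee-Jain (Type III): D = 0.66·[ε^1.25·(LQ²/(gh_f))^4.75 + ν·Q^9.4·(L/(gh_f))^5.2]^0.04
LQ²/(gh_f) = 0.01162; L/(gh_f) = 9.819
Term 1 = ε^1.25·(…)^4.75 = 4.25×10^-17; Term 2 = ν·Q^9.4·(…)^5.2 = 2.98×10^-15
D = 0.66·(4.25×10^-17 + 2.98×10^-15)^0.04 = 0.1733 m = 173 mm
Check: V = 1.46 m/s, Re = 2.14×10^5, f = 0.01543, h_f = 5.82 m ≈ 6.26 m ✓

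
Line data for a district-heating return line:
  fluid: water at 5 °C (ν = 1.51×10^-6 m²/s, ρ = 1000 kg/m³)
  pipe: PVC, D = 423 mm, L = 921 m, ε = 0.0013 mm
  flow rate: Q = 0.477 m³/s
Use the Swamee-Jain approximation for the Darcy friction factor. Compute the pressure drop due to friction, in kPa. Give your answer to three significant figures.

V = 4Q/(πD²) = 4·0.477/(π·0.423²) = 3.394 m/s
Re = VD/ν = 3.394·0.423/1.51×10^-6 = 9.51×10^5 → turbulent
ε/D = 0.0013/423 = 3.07×10^-6
Swamee-Jain: f = 0.01178
h_f = f(L/D)V²/(2g) = 0.01178·(921/0.423)·3.394²/(2·9.81) = 15.06 m
Δp = ρg·h_f = 1000·9.81·15.06 = 147.8 kPa

Δp ≈ 148 kPa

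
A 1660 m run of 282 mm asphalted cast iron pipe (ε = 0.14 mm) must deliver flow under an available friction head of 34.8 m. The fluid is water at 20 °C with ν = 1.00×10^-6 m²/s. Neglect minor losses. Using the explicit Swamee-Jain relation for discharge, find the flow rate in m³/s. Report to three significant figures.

Swamee-Jain (Type II): Q = -0.965·√(gD⁵h_f/L)·ln[ε/(3.7D) + √(3.17ν²L/(gD³h_f))]
√(gD⁵h_f/L) = √(9.81·0.282⁵·34.8/1660) = 0.01915
ε/(3.7D) = 1.34×10^-4; √(3.17ν²L/(gD³h_f)) = 2.62×10^-5
Q = -0.965·0.01915·ln(1.604×10^-4) = 0.1615 m³/s
Check: V = 2.59 m/s, Re = 7.29×10^5, f = 0.01746, h_f = 35.0 m ≈ 34.8 m ✓

Q ≈ 0.161 m³/s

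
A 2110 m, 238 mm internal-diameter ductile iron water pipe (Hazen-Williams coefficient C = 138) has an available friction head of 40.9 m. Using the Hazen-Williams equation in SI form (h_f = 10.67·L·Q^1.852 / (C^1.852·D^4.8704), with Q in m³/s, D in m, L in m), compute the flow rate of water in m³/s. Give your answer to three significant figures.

Rearranging: Q = [h_f·C^1.852·D^4.8704 / (10.67·L)]^(1/1.852)
Q = [40.9·138^1.852·0.238^4.8704 / (10.67·2110)]^0.540 = 0.1048 m³/s

Q ≈ 0.105 m³/s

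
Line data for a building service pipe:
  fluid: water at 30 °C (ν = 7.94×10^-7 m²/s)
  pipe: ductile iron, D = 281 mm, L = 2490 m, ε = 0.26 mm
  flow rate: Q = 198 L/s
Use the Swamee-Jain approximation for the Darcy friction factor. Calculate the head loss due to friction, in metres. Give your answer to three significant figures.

V = 4Q/(πD²) = 4·0.198/(π·0.281²) = 3.193 m/s
Re = VD/ν = 3.193·0.281/7.94×10^-7 = 1.13×10^6 → turbulent
ε/D = 0.26/281 = 9.25×10^-4
Swamee-Jain: f = 0.01964
h_f = f(L/D)V²/(2g) = 0.01964·(2490/0.281)·3.193²/(2·9.81) = 90.42 m

h_f ≈ 90.4 m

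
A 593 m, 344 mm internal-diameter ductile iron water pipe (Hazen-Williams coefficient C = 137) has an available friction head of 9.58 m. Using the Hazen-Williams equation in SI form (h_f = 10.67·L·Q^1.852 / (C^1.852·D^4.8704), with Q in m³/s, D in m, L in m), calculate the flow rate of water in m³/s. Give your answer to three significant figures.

Q ≈ 0.249 m³/s

Rearranging: Q = [h_f·C^1.852·D^4.8704 / (10.67·L)]^(1/1.852)
Q = [9.58·137^1.852·0.344^4.8704 / (10.67·593)]^0.540 = 0.2485 m³/s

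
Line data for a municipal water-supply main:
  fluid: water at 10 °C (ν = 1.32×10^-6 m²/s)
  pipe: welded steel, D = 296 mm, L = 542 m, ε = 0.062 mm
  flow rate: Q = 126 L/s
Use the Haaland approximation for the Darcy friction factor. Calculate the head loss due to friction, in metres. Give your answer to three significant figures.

h_f ≈ 4.89 m

V = 4Q/(πD²) = 4·0.126/(π·0.296²) = 1.831 m/s
Re = VD/ν = 1.831·0.296/1.32×10^-6 = 4.11×10^5 → turbulent
ε/D = 0.062/296 = 2.09×10^-4
Haaland: f = 0.01564
h_f = f(L/D)V²/(2g) = 0.01564·(542/0.296)·1.831²/(2·9.81) = 4.894 m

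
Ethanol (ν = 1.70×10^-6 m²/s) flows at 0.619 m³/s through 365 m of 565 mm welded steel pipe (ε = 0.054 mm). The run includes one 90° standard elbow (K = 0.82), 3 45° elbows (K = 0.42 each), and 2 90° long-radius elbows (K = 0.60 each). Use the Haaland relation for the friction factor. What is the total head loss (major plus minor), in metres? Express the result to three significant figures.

V = 4Q/(πD²) = 2.469 m/s; V²/2g = 0.3107 m
Re = 8.21×10^5, ε/D = 9.56×10^-5 → f = 0.01349 (Haaland)
Major: h_f = f(L/D)·V²/2g = 0.01349·646.0·0.3107 = 2.708 m
Minor: ΣK = 3.28; h_m = ΣK·V²/2g = 1.019 m
Total H_L = 2.708 + 1.019 = 3.727 m

H_L ≈ 3.73 m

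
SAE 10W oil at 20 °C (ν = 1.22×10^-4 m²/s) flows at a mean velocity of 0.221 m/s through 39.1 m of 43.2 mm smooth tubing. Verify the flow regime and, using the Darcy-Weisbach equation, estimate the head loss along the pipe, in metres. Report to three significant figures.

Re = VD/ν = 0.221·0.04320/1.22×10^-4 = 78.3 → laminar (Re < 2300)
f = 64/Re = 0.8178
h_f = f(L/D)V²/(2g) = 0.8178·(39.1/0.04320)·0.221²/(2·9.81) = 1.843 m

h_f ≈ 1.84 m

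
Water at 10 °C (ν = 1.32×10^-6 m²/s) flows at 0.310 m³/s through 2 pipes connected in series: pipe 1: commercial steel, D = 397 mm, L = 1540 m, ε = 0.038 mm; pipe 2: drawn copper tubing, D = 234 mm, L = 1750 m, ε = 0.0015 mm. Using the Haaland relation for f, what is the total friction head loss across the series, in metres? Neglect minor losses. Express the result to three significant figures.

Pipe 1: V = 2.504 m/s, Re = 7.53×10^5, ε/D = 9.57×10^-5, f = 0.01360, h_1 = f(L/D)V²/2g = 16.87 m
Pipe 2: V = 7.208 m/s, Re = 1.28×10^6, ε/D = 6.41×10^-6, f = 0.01126, h_2 = f(L/D)V²/2g = 222.9 m
Series → Q common, losses add: H = Σh = 239.8 m

H ≈ 240 m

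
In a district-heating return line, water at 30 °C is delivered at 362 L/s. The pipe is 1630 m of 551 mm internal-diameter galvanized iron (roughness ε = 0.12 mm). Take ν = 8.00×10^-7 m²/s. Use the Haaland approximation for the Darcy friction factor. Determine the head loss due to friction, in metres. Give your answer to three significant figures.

h_f ≈ 5.13 m

V = 4Q/(πD²) = 4·0.362/(π·0.551²) = 1.518 m/s
Re = VD/ν = 1.518·0.551/8.00×10^-7 = 1.05×10^6 → turbulent
ε/D = 0.12/551 = 2.18×10^-4
Haaland: f = 0.01476
h_f = f(L/D)V²/(2g) = 0.01476·(1630/0.551)·1.518²/(2·9.81) = 5.130 m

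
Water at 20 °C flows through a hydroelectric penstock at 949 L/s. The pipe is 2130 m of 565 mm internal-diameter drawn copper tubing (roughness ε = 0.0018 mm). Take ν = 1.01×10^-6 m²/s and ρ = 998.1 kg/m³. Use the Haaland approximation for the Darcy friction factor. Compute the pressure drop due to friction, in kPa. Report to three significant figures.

Δp ≈ 279 kPa

V = 4Q/(πD²) = 4·0.949/(π·0.565²) = 3.785 m/s
Re = VD/ν = 3.785·0.565/1.01×10^-6 = 2.12×10^6 → turbulent
ε/D = 0.0018/565 = 3.19×10^-6
Haaland: f = 0.01034
h_f = f(L/D)V²/(2g) = 0.01034·(2130/0.565)·3.785²/(2·9.81) = 28.47 m
Δp = ρg·h_f = 998.1·9.81·28.47 = 278.8 kPa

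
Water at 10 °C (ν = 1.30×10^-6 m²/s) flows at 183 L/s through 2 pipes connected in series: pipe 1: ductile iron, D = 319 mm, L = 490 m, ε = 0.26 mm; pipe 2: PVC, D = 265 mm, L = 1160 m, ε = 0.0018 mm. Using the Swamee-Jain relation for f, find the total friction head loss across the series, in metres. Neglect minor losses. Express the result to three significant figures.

Pipe 1: V = 2.290 m/s, Re = 5.62×10^5, ε/D = 8.15×10^-4, f = 0.01943, h_1 = f(L/D)V²/2g = 7.974 m
Pipe 2: V = 3.318 m/s, Re = 6.76×10^5, ε/D = 6.79×10^-6, f = 0.01254, h_2 = f(L/D)V²/2g = 30.81 m
Series → Q common, losses add: H = Σh = 38.78 m

H ≈ 38.8 m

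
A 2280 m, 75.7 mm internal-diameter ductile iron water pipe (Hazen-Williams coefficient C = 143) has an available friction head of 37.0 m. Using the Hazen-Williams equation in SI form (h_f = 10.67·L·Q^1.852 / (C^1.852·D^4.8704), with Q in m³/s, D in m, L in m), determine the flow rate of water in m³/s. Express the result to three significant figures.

Rearranging: Q = [h_f·C^1.852·D^4.8704 / (10.67·L)]^(1/1.852)
Q = [37.0·143^1.852·0.0757^4.8704 / (10.67·2280)]^0.540 = 0.004853 m³/s

Q ≈ 0.00485 m³/s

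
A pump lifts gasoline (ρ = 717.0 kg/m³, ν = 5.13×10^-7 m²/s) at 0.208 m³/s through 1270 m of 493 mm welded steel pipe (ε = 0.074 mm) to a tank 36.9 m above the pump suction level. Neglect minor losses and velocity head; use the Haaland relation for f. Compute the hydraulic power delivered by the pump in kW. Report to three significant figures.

V = 4Q/(πD²) = 1.090 m/s; Re = 1.05×10^6; ε/D = 1.50×10^-4; f = 0.01397
h_f = f(L/D)V²/2g = 2.178 m
Total head H = z + h_f = 36.9 + 2.178 = 39.08 m
P_hyd = ρgQH = 717.0·9.81·0.208·39.08 = 57.17 kW

P_hyd ≈ 57.2 kW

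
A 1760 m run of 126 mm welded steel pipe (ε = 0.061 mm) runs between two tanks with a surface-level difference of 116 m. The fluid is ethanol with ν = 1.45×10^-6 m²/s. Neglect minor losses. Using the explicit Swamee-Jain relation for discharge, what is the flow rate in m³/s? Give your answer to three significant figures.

Q ≈ 0.0372 m³/s

Swamee-Jain (Type II): Q = -0.965·√(gD⁵h_f/L)·ln[ε/(3.7D) + √(3.17ν²L/(gD³h_f))]
√(gD⁵h_f/L) = √(9.81·0.126⁵·116/1760) = 0.004531
ε/(3.7D) = 1.31×10^-4; √(3.17ν²L/(gD³h_f)) = 7.18×10^-5
Q = -0.965·0.004531·ln(2.026×10^-4) = 0.03719 m³/s
Check: V = 2.98 m/s, Re = 2.59×10^5, f = 0.01844, h_f = 117 m ≈ 116 m ✓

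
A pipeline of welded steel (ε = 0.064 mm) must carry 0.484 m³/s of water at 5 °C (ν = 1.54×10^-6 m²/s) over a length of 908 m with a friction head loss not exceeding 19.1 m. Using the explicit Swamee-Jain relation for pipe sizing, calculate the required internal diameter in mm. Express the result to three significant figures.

Swamee-Jain (Type III): D = 0.66·[ε^1.25·(LQ²/(gh_f))^4.75 + ν·Q^9.4·(L/(gh_f))^5.2]^0.04
LQ²/(gh_f) = 1.135; L/(gh_f) = 4.846
Term 1 = ε^1.25·(…)^4.75 = 1.05×10^-5; Term 2 = ν·Q^9.4·(…)^5.2 = 6.15×10^-6
D = 0.66·(1.05×10^-5 + 6.15×10^-6)^0.04 = 0.4250 m = 425 mm
Check: V = 3.41 m/s, Re = 9.42×10^5, f = 0.01425, h_f = 18.1 m ≈ 19.1 m ✓

D ≈ 425 mm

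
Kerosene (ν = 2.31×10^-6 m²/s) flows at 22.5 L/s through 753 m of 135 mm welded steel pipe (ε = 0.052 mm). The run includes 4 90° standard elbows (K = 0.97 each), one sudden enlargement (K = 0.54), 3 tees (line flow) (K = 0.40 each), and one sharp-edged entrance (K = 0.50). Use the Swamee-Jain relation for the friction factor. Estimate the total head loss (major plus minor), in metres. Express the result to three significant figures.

H_L ≈ 14.9 m

V = 4Q/(πD²) = 1.572 m/s; V²/2g = 0.1259 m
Re = 9.19×10^4, ε/D = 3.85×10^-4 → f = 0.02014 (Swamee-Jain)
Major: h_f = f(L/D)·V²/2g = 0.02014·5578·0.1259 = 14.15 m
Minor: ΣK = 6.12; h_m = ΣK·V²/2g = 0.7707 m
Total H_L = 14.15 + 0.7707 = 14.92 m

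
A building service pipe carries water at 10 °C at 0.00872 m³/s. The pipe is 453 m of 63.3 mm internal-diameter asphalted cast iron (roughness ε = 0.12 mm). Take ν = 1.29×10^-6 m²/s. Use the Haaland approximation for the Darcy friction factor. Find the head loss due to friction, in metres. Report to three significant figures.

V = 4Q/(πD²) = 4·0.00872/(π·0.0633²) = 2.771 m/s
Re = VD/ν = 2.771·0.0633/1.29×10^-6 = 1.36×10^5 → turbulent
ε/D = 0.12/63.3 = 0.00190
Haaland: f = 0.02431
h_f = f(L/D)V²/(2g) = 0.02431·(453/0.0633)·2.771²/(2·9.81) = 68.08 m

h_f ≈ 68.1 m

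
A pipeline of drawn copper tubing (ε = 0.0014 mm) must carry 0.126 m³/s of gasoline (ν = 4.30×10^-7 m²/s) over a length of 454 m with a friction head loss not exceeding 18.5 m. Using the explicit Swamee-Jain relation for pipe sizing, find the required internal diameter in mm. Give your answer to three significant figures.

Swamee-Jain (Type III): D = 0.66·[ε^1.25·(LQ²/(gh_f))^4.75 + ν·Q^9.4·(L/(gh_f))^5.2]^0.04
LQ²/(gh_f) = 0.03972; L/(gh_f) = 2.502
Term 1 = ε^1.25·(…)^4.75 = 1.07×10^-14; Term 2 = ν·Q^9.4·(…)^5.2 = 1.77×10^-13
D = 0.66·(1.07×10^-14 + 1.77×10^-13)^0.04 = 0.2044 m = 204 mm
Check: V = 3.84 m/s, Re = 1.83×10^6, f = 0.01076, h_f = 18.0 m ≈ 18.5 m ✓

D ≈ 204 mm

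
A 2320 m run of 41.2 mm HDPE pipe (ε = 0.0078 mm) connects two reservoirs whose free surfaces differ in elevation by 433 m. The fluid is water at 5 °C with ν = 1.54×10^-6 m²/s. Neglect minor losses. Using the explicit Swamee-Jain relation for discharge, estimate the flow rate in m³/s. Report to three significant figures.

Q ≈ 0.00366 m³/s

Swamee-Jain (Type II): Q = -0.965·√(gD⁵h_f/L)·ln[ε/(3.7D) + √(3.17ν²L/(gD³h_f))]
√(gD⁵h_f/L) = √(9.81·0.0412⁵·433/2320) = 4.662×10^-4
ε/(3.7D) = 5.12×10^-5; √(3.17ν²L/(gD³h_f)) = 2.42×10^-4
Q = -0.965·4.662×10^-4·ln(2.935×10^-4) = 0.003659 m³/s
Check: V = 2.74 m/s, Re = 7.34×10^4, f = 0.01999, h_f = 432 m ≈ 433 m ✓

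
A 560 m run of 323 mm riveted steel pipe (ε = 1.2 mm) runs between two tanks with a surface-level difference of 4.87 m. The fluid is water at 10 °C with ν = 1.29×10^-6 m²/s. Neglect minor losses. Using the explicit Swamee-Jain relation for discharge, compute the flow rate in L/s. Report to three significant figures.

Swamee-Jain (Type II): Q = -0.965·√(gD⁵h_f/L)·ln[ε/(3.7D) + √(3.17ν²L/(gD³h_f))]
√(gD⁵h_f/L) = √(9.81·0.323⁵·4.87/560) = 0.01732
ε/(3.7D) = 0.00100; √(3.17ν²L/(gD³h_f)) = 4.28×10^-5
Q = -0.965·0.01732·ln(0.001047) = 0.1147 m³/s
Check: V = 1.40 m/s, Re = 3.50×10^5, f = 0.02827, h_f = 4.89 m ≈ 4.87 m ✓

Q ≈ 115 L/s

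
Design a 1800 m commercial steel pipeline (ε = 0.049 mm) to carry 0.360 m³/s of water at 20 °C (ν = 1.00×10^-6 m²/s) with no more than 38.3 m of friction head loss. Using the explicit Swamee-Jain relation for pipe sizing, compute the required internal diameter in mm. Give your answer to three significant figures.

Swamee-Jain (Type III): D = 0.66·[ε^1.25·(LQ²/(gh_f))^4.75 + ν·Q^9.4·(L/(gh_f))^5.2]^0.04
LQ²/(gh_f) = 0.6209; L/(gh_f) = 4.791
Term 1 = ε^1.25·(…)^4.75 = 4.26×10^-7; Term 2 = ν·Q^9.4·(…)^5.2 = 2.33×10^-7
D = 0.66·(4.26×10^-7 + 2.33×10^-7)^0.04 = 0.3735 m = 374 mm
Check: V = 3.29 m/s, Re = 1.23×10^6, f = 0.01375, h_f = 36.5 m ≈ 38.3 m ✓

D ≈ 374 mm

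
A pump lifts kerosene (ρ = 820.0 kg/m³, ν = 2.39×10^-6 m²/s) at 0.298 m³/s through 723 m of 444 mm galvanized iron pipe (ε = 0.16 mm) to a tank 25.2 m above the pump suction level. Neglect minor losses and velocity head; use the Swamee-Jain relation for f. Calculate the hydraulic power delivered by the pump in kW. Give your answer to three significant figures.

V = 4Q/(πD²) = 1.925 m/s; Re = 3.58×10^5; ε/D = 3.60×10^-4; f = 0.01723
h_f = f(L/D)V²/2g = 5.296 m
Total head H = z + h_f = 25.2 + 5.296 = 30.50 m
P_hyd = ρgQH = 820.0·9.81·0.298·30.50 = 73.11 kW

P_hyd ≈ 73.1 kW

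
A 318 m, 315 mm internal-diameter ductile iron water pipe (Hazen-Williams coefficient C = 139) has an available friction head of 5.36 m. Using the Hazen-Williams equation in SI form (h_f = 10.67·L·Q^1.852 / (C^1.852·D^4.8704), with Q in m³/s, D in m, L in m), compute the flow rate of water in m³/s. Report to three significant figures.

Rearranging: Q = [h_f·C^1.852·D^4.8704 / (10.67·L)]^(1/1.852)
Q = [5.36·139^1.852·0.315^4.8704 / (10.67·318)]^0.540 = 0.2047 m³/s

Q ≈ 0.205 m³/s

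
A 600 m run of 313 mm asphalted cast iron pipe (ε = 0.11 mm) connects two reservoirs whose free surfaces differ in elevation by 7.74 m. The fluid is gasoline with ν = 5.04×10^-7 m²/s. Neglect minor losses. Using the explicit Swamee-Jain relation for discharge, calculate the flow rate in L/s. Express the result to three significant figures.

Q ≈ 172 L/s

Swamee-Jain (Type II): Q = -0.965·√(gD⁵h_f/L)·ln[ε/(3.7D) + √(3.17ν²L/(gD³h_f))]
√(gD⁵h_f/L) = √(9.81·0.313⁵·7.74/600) = 0.01950
ε/(3.7D) = 9.50×10^-5; √(3.17ν²L/(gD³h_f)) = 1.44×10^-5
Q = -0.965·0.01950·ln(1.094×10^-4) = 0.1716 m³/s
Check: V = 2.23 m/s, Re = 1.39×10^6, f = 0.01602, h_f = 7.78 m ≈ 7.74 m ✓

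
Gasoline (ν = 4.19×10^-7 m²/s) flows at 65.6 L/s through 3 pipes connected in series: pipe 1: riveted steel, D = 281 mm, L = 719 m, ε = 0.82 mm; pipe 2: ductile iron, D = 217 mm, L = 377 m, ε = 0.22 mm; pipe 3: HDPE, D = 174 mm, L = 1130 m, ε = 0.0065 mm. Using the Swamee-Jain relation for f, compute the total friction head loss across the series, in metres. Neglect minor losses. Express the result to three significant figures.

Pipe 1: V = 1.058 m/s, Re = 7.09×10^5, ε/D = 0.00292, f = 0.02625, h_1 = f(L/D)V²/2g = 3.830 m
Pipe 2: V = 1.774 m/s, Re = 9.19×10^5, ε/D = 0.00101, f = 0.02012, h_2 = f(L/D)V²/2g = 5.606 m
Pipe 3: V = 2.759 m/s, Re = 1.15×10^6, ε/D = 3.74×10^-5, f = 0.01225, h_3 = f(L/D)V²/2g = 30.85 m
Series → Q common, losses add: H = Σh = 40.29 m

H ≈ 40.3 m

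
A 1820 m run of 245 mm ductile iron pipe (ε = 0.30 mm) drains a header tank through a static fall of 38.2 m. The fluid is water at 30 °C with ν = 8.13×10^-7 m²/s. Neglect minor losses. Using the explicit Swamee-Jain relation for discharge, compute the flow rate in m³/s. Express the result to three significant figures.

Q ≈ 0.103 m³/s

Swamee-Jain (Type II): Q = -0.965·√(gD⁵h_f/L)·ln[ε/(3.7D) + √(3.17ν²L/(gD³h_f))]
√(gD⁵h_f/L) = √(9.81·0.245⁵·38.2/1820) = 0.01348
ε/(3.7D) = 3.31×10^-4; √(3.17ν²L/(gD³h_f)) = 2.63×10^-5
Q = -0.965·0.01348·ln(3.572×10^-4) = 0.1033 m³/s
Check: V = 2.19 m/s, Re = 6.60×10^5, f = 0.02114, h_f = 38.4 m ≈ 38.2 m ✓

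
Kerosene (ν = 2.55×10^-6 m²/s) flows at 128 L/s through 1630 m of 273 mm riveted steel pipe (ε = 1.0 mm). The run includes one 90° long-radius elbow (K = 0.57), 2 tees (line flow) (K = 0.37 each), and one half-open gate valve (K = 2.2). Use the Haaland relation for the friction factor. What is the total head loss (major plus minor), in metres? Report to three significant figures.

V = 4Q/(πD²) = 2.187 m/s; V²/2g = 0.2437 m
Re = 2.34×10^5, ε/D = 0.00366 → f = 0.02820 (Haaland)
Major: h_f = f(L/D)·V²/2g = 0.02820·5971·0.2437 = 41.04 m
Minor: ΣK = 3.51; h_m = ΣK·V²/2g = 0.8555 m
Total H_L = 41.04 + 0.8555 = 41.90 m

H_L ≈ 41.9 m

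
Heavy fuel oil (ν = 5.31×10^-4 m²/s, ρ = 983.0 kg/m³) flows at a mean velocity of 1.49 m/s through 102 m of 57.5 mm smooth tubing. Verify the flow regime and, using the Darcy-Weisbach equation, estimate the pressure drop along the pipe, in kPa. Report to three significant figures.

Δp ≈ 768 kPa

Re = VD/ν = 1.49·0.05750/5.31×10^-4 = 161 → laminar (Re < 2300)
f = 64/Re = 0.3967
h_f = f(L/D)V²/(2g) = 0.3967·(102/0.05750)·1.49²/(2·9.81) = 79.62 m
Δp = ρg·h_f = 983.0·9.81·79.62 = 767.8 kPa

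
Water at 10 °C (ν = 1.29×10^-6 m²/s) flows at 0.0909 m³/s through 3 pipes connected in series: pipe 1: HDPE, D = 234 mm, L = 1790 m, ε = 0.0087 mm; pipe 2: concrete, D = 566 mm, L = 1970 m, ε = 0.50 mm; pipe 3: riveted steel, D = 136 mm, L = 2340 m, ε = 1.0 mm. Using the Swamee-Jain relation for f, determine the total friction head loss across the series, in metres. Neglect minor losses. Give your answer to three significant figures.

Pipe 1: V = 2.114 m/s, Re = 3.83×10^5, ε/D = 3.72×10^-5, f = 0.01422, h_1 = f(L/D)V²/2g = 24.78 m
Pipe 2: V = 0.3613 m/s, Re = 1.59×10^5, ε/D = 8.83×10^-4, f = 0.02106, h_2 = f(L/D)V²/2g = 0.4877 m
Pipe 3: V = 6.257 m/s, Re = 6.60×10^5, ε/D = 0.00735, f = 0.03443, h_3 = f(L/D)V²/2g = 1182 m
Series → Q common, losses add: H = Σh = 1208 m

H ≈ 1210 m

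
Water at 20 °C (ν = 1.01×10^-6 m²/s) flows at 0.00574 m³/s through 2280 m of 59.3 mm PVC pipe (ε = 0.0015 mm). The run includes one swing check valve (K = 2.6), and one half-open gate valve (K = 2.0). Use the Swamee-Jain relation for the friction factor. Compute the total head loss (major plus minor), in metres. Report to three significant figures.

V = 4Q/(πD²) = 2.078 m/s; V²/2g = 0.2202 m
Re = 1.22×10^5, ε/D = 2.53×10^-5 → f = 0.01732 (Swamee-Jain)
Major: h_f = f(L/D)·V²/2g = 0.01732·38449·0.2202 = 146.6 m
Minor: ΣK = 4.60; h_m = ΣK·V²/2g = 1.013 m
Total H_L = 146.6 + 1.013 = 147.6 m

H_L ≈ 148 m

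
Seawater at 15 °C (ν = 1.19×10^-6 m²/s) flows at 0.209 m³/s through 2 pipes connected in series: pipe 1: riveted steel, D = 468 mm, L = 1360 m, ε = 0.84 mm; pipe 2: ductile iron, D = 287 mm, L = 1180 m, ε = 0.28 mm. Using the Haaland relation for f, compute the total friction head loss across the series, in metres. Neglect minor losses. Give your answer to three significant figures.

H ≈ 48.6 m

Pipe 1: V = 1.215 m/s, Re = 4.78×10^5, ε/D = 0.00179, f = 0.02317, h_1 = f(L/D)V²/2g = 5.066 m
Pipe 2: V = 3.231 m/s, Re = 7.79×10^5, ε/D = 9.76×10^-4, f = 0.01990, h_2 = f(L/D)V²/2g = 43.53 m
Series → Q common, losses add: H = Σh = 48.60 m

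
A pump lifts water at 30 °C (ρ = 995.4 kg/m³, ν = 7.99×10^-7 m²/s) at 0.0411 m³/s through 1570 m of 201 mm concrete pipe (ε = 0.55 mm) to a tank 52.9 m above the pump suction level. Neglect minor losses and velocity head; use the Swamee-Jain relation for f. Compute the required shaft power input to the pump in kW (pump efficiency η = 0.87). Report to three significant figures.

P_shaft ≈ 32.4 kW

V = 4Q/(πD²) = 1.295 m/s; Re = 3.26×10^5; ε/D = 0.00274; f = 0.02609
h_f = f(L/D)V²/2g = 17.42 m
Total head H = z + h_f = 52.9 + 17.42 = 70.32 m
P_hyd = ρgQH = 995.4·9.81·0.0411·70.32 = 28.22 kW
P_shaft = P_hyd/η = 28.22/0.87 = 32.44 kW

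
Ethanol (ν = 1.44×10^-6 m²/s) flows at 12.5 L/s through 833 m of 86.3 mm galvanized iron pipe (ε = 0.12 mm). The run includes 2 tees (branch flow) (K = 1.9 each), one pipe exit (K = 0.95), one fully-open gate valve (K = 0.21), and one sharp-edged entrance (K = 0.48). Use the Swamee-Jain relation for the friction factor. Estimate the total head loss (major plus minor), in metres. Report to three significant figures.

H_L ≈ 53.4 m

V = 4Q/(πD²) = 2.137 m/s; V²/2g = 0.2328 m
Re = 1.28×10^5, ε/D = 0.00139 → f = 0.02319 (Swamee-Jain)
Major: h_f = f(L/D)·V²/2g = 0.02319·9652·0.2328 = 52.11 m
Minor: ΣK = 5.44; h_m = ΣK·V²/2g = 1.266 m
Total H_L = 52.11 + 1.266 = 53.37 m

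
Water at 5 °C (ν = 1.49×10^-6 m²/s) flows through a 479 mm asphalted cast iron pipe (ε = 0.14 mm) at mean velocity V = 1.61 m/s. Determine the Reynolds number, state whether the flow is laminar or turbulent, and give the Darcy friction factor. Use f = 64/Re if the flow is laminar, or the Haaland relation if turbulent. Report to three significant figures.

Re ≈ 5.18×10^5; turbulent; f ≈ 0.0161

Re = VD/ν = 1.610·0.479/1.49×10^-6 = 5.18×10^5
Re > 4000 → turbulent; ε/D = 2.92×10^-4
Haaland: f = 0.01606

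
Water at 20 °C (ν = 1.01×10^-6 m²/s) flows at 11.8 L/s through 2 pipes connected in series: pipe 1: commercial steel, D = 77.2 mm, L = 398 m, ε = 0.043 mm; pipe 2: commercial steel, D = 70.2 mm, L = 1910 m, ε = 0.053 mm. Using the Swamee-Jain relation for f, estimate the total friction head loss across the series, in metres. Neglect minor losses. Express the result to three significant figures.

Pipe 1: V = 2.521 m/s, Re = 1.93×10^5, ε/D = 5.57×10^-4, f = 0.01929, h_1 = f(L/D)V²/2g = 32.21 m
Pipe 2: V = 3.049 m/s, Re = 2.12×10^5, ε/D = 7.55×10^-4, f = 0.02008, h_2 = f(L/D)V²/2g = 258.9 m
Series → Q common, losses add: H = Σh = 291.1 m

H ≈ 291 m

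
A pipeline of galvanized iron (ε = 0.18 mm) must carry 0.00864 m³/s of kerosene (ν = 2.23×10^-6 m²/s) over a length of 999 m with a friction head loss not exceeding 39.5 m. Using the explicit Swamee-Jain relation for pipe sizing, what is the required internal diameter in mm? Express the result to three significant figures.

D ≈ 85.2 mm

Swamee-Jain (Type III): D = 0.66·[ε^1.25·(LQ²/(gh_f))^4.75 + ν·Q^9.4·(L/(gh_f))^5.2]^0.04
LQ²/(gh_f) = 1.925×10^-4; L/(gh_f) = 2.578
Term 1 = ε^1.25·(…)^4.75 = 4.67×10^-23; Term 2 = ν·Q^9.4·(…)^5.2 = 1.23×10^-23
D = 0.66·(4.67×10^-23 + 1.23×10^-23)^0.04 = 0.08519 m = 85.2 mm
Check: V = 1.52 m/s, Re = 5.79×10^4, f = 0.02667, h_f = 36.6 m ≈ 39.5 m ✓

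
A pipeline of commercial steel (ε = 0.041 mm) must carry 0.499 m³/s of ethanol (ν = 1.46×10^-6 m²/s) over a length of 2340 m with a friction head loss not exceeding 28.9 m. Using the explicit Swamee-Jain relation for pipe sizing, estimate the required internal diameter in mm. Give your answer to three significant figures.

Swamee-Jain (Type III): D = 0.66·[ε^1.25·(LQ²/(gh_f))^4.75 + ν·Q^9.4·(L/(gh_f))^5.2]^0.04
LQ²/(gh_f) = 2.055; L/(gh_f) = 8.254
Term 1 = ε^1.25·(…)^4.75 = 1.00×10^-4; Term 2 = ν·Q^9.4·(…)^5.2 = 1.24×10^-4
D = 0.66·(1.00×10^-4 + 1.24×10^-4)^0.04 = 0.4716 m = 472 mm
Check: V = 2.86 m/s, Re = 9.23×10^5, f = 0.01341, h_f = 27.7 m ≈ 28.9 m ✓

D ≈ 472 mm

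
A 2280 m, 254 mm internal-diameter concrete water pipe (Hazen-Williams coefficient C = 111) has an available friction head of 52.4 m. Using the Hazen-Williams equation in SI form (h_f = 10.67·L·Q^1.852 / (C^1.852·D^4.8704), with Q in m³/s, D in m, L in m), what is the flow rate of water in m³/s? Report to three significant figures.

Q ≈ 0.110 m³/s

Rearranging: Q = [h_f·C^1.852·D^4.8704 / (10.67·L)]^(1/1.852)
Q = [52.4·111^1.852·0.254^4.8704 / (10.67·2280)]^0.540 = 0.1097 m³/s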